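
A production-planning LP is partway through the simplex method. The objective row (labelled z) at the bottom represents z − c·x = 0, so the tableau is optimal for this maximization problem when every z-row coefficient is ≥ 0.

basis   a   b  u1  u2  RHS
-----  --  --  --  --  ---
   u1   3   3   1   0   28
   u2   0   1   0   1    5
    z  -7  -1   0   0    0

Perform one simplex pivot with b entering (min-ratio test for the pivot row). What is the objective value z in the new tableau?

5

Ratio test on column b — row 1: 28/3 = 28/3; row 2: 5/1 = 5. Minimum is 5 at row 2 (u2 leaves); pivot element 1.
Pivot on row 2; the z-row RHS becomes 0 − (-1)·5 = 5.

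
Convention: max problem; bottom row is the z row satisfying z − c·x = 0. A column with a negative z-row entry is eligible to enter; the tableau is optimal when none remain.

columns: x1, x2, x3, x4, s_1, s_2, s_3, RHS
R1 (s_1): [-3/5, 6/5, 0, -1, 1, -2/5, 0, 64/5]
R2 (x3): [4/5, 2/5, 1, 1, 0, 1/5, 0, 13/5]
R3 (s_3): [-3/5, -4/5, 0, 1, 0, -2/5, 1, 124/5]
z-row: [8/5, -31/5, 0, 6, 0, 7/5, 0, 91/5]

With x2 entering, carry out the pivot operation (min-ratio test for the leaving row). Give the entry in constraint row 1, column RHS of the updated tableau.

Ratio test on column x2 — row 1: (64/5)/(6/5) = 32/3; row 2: (13/5)/(2/5) = 13/2; row 3: entry -4/5 ≤ 0. Minimum is 13/2 at row 2 (x3 leaves); pivot element 2/5.
Divide row 2 by 2/5; eliminate column x2 from the other rows.
Row 1 update in column RHS: 64/5 − (6/5)·(13/2) = 5.

5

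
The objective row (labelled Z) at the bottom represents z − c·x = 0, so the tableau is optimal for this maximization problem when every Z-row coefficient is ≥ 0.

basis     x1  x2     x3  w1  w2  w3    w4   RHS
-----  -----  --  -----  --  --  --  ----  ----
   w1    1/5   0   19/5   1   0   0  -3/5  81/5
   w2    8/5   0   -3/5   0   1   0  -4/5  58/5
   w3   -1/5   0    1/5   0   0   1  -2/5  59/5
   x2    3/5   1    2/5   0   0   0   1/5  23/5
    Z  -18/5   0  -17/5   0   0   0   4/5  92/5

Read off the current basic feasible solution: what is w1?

w1 is basic (row 1); its value is the RHS of that row, 81/5.

81/5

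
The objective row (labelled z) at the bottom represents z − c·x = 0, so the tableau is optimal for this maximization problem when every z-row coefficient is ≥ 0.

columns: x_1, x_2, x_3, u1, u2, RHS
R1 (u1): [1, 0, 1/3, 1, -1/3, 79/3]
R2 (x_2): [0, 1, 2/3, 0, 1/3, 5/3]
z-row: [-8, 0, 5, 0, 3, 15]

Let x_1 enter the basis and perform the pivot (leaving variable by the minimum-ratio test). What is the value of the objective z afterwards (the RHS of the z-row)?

Ratio test on column x_1 — row 1: (79/3)/1 = 79/3; row 2: entry 0 ≤ 0. Minimum is 79/3 at row 1 (u1 leaves); pivot element 1.
Pivot on row 1; the z-row RHS becomes 15 − (-8)·(79/3) = 677/3.

677/3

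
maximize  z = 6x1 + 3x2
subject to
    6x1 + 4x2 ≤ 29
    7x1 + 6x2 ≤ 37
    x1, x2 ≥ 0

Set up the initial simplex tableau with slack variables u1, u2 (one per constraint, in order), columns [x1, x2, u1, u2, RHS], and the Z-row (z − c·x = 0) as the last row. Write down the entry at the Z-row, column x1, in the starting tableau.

The Z-row carries the negated objective coefficients: the x1 entry is -6.

-6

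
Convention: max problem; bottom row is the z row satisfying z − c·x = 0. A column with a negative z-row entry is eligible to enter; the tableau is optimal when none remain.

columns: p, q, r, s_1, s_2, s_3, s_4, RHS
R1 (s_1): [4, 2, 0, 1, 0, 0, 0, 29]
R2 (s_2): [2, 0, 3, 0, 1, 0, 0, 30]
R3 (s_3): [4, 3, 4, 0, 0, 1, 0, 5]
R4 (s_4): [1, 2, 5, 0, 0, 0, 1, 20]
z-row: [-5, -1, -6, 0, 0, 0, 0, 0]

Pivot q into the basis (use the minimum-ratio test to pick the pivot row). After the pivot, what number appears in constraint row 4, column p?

Ratio test on column q — row 1: 29/2 = 29/2; row 2: entry 0 ≤ 0; row 3: 5/3 = 5/3; row 4: 20/2 = 10. Minimum is 5/3 at row 3 (s_3 leaves); pivot element 3.
Divide row 3 by 3; eliminate column q from the other rows.
Row 4 update in column p: 1 − 2·(4/3) = -5/3.

-5/3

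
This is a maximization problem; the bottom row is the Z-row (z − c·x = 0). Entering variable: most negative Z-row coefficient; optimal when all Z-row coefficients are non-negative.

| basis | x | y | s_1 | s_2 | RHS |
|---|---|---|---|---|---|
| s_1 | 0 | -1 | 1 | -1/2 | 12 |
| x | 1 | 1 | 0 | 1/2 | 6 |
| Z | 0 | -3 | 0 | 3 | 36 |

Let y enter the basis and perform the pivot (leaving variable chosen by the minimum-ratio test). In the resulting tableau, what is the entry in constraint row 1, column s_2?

0

Ratio test on column y — row 1: entry -1 ≤ 0; row 2: 6/1 = 6. Minimum is 6 at row 2 (x leaves); pivot element 1.
Divide row 2 by 1; eliminate column y from the other rows.
Row 1 update in column s_2: -1/2 − (-1)·(1/2) = 0.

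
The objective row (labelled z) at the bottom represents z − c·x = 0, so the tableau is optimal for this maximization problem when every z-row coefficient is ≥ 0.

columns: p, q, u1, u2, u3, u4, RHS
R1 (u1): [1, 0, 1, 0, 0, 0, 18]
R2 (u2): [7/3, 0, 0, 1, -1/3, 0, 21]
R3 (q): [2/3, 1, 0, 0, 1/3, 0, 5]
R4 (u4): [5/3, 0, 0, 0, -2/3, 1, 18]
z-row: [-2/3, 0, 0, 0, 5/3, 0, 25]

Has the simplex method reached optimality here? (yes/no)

The z-row has a negative entry -2/3 in column p, so it is not optimal.

no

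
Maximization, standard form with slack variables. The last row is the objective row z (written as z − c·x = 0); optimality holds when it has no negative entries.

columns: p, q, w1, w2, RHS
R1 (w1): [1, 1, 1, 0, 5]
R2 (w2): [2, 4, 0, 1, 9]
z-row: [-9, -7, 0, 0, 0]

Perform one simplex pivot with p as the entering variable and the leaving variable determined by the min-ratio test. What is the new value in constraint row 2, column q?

Ratio test on column p — row 1: 5/1 = 5; row 2: 9/2 = 9/2. Minimum is 9/2 at row 2 (w2 leaves); pivot element 2.
Divide row 2 by 2; eliminate column p from the other rows.
In the new row 2, the q entry is the old entry divided by the pivot: 4/2 = 2.

2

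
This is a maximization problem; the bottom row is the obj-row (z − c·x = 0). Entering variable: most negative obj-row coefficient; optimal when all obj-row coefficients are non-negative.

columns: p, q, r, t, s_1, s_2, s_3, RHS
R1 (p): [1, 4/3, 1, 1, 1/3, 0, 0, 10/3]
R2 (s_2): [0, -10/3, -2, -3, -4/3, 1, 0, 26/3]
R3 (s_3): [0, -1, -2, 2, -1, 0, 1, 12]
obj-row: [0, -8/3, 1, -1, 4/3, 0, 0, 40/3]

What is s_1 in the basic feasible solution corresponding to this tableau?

0

s_1 is not in the basis, so in the current basic feasible solution s_1 = 0.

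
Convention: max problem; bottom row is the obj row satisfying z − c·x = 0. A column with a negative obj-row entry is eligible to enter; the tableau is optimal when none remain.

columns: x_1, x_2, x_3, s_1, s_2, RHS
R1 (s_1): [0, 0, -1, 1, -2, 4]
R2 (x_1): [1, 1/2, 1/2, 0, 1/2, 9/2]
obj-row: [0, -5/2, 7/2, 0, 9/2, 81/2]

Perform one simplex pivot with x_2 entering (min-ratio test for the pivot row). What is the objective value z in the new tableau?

Ratio test on column x_2 — row 1: entry 0 ≤ 0; row 2: (9/2)/(1/2) = 9. Minimum is 9 at row 2 (x_1 leaves); pivot element 1/2.
Pivot on row 2; the obj-row RHS becomes 81/2 − (-5/2)·9 = 63.

63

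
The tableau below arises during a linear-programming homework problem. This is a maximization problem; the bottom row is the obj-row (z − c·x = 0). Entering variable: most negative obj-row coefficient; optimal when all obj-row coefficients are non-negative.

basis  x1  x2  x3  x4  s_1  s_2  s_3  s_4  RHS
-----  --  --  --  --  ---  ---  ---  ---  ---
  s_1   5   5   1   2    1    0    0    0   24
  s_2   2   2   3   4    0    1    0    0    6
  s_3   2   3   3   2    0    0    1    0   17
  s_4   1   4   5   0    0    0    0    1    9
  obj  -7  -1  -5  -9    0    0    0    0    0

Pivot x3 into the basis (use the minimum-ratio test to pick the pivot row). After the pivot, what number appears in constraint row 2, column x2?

Ratio test on column x3 — row 1: 24/1 = 24; row 2: 6/3 = 2; row 3: 17/3 = 17/3; row 4: 9/5 = 9/5. Minimum is 9/5 at row 4 (s_4 leaves); pivot element 5.
Divide row 4 by 5; eliminate column x3 from the other rows.
Row 2 update in column x2: 2 − 3·(4/5) = -2/5.

-2/5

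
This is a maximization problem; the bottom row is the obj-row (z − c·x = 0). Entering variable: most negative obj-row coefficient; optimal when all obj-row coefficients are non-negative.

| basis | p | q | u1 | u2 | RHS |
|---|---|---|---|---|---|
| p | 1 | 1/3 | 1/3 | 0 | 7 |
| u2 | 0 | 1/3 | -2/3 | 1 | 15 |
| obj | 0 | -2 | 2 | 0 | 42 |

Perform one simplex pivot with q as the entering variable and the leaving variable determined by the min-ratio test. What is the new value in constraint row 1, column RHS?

Ratio test on column q — row 1: 7/(1/3) = 21; row 2: 15/(1/3) = 45. Minimum is 21 at row 1 (p leaves); pivot element 1/3.
Divide row 1 by 1/3; eliminate column q from the other rows.
In the new row 1, the RHS entry is the old entry divided by the pivot: 7/(1/3) = 21.

21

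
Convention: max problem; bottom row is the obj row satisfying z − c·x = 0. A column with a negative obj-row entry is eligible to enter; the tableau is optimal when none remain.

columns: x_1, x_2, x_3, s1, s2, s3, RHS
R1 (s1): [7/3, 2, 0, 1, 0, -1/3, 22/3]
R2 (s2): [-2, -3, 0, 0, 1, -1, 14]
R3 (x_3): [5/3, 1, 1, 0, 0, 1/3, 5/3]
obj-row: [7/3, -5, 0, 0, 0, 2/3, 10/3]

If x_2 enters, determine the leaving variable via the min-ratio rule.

x_3

Column x_2 entries and ratios — s1: (22/3)/2 = 11/3; s2: -3 ≤ 0, skip; x_3: (5/3)/1 = 5/3.
Smallest ratio is 5/3 in the row of x_3, so x_3 leaves.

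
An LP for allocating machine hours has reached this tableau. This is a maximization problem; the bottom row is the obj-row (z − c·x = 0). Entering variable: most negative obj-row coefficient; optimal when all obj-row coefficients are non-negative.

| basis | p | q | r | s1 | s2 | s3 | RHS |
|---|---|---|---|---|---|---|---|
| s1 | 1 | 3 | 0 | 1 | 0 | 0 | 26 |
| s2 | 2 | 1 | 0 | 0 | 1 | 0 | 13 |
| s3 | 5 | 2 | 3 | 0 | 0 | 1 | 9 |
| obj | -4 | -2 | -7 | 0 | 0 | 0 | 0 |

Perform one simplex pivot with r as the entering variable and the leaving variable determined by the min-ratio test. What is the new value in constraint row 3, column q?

Ratio test on column r — row 1: entry 0 ≤ 0; row 2: entry 0 ≤ 0; row 3: 9/3 = 3. Minimum is 3 at row 3 (s3 leaves); pivot element 3.
Divide row 3 by 3; eliminate column r from the other rows.
In the new row 3, the q entry is the old entry divided by the pivot: 2/3 = 2/3.

2/3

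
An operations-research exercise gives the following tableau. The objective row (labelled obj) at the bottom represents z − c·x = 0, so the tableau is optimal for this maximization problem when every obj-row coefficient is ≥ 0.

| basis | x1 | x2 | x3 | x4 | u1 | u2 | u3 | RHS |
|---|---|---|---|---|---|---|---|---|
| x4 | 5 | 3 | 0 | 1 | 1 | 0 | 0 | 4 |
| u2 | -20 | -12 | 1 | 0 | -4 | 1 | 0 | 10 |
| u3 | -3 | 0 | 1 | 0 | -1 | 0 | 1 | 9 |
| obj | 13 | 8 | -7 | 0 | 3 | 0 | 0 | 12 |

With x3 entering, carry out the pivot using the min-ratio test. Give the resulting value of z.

75

Ratio test on column x3 — row 1: entry 0 ≤ 0; row 2: 10/1 = 10; row 3: 9/1 = 9. Minimum is 9 at row 3 (u3 leaves); pivot element 1.
Pivot on row 3; the obj-row RHS becomes 12 − (-7)·9 = 75.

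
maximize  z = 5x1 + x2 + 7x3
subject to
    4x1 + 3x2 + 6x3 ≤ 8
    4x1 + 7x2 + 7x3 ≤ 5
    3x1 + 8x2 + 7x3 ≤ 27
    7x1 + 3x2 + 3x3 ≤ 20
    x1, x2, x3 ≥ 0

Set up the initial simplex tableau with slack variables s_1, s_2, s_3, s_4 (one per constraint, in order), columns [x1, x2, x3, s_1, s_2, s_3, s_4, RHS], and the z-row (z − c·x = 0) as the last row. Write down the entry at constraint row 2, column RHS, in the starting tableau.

5

The RHS of constraint 2 is b_2 = 5.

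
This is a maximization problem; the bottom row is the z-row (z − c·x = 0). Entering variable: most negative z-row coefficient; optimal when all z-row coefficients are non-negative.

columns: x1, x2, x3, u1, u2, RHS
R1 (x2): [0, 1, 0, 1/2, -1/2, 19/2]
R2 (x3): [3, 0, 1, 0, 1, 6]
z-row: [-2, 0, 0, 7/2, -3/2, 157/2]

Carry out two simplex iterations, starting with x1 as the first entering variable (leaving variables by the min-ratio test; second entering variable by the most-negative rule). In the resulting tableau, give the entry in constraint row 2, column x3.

1

Ratio test on column x1 — row 1: entry 0 ≤ 0; row 2: 6/3 = 2. Minimum is 2 at row 2 (x3 leaves); pivot element 3.
Divide row 2 by 3; eliminate column x1 from the other rows.
Second iteration: most negative z-row entry is -5/6 in column u2, so u2 enters.
Ratio test on column u2 — row 1: entry -1/2 ≤ 0; row 2: 2/(1/3) = 6. Minimum is 6 at row 2 (x1 leaves); pivot element 1/3.
Divide row 2 by 1/3; eliminate column u2 from the other rows.
After both pivots, the entry at constraint row 2, column x3 is 1.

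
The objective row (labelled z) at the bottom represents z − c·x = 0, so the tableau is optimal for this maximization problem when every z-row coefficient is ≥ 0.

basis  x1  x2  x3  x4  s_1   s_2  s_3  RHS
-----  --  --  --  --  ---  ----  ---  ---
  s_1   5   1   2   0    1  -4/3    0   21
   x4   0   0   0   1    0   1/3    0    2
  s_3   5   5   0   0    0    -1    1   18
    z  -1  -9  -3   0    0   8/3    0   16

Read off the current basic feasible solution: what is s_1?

21

s_1 is basic (row 1); its value is the RHS of that row, 21.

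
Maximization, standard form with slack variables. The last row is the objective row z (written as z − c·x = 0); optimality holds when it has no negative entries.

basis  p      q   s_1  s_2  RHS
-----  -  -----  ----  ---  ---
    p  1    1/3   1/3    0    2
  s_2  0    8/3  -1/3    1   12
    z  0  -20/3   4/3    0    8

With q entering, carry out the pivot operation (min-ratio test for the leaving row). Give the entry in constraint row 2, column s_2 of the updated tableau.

3/8

Ratio test on column q — row 1: 2/(1/3) = 6; row 2: 12/(8/3) = 9/2. Minimum is 9/2 at row 2 (s_2 leaves); pivot element 8/3.
Divide row 2 by 8/3; eliminate column q from the other rows.
In the new row 2, the s_2 entry is the old entry divided by the pivot: 1/(8/3) = 3/8.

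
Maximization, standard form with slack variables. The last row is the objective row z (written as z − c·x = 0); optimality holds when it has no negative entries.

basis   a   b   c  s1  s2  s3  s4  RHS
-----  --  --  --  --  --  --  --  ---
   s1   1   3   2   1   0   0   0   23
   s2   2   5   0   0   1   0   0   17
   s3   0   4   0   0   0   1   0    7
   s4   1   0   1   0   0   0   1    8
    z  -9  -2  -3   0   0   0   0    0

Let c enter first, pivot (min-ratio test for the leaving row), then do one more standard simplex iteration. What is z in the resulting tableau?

Ratio test on column c — row 1: 23/2 = 23/2; row 2: entry 0 ≤ 0; row 3: entry 0 ≤ 0; row 4: 8/1 = 8. Minimum is 8 at row 4 (s4 leaves); pivot element 1.
Pivot on row 4; the z-row RHS becomes 0 − (-3)·8 = 24.
Next entering variable (most negative z-row entry -6): a.
Ratio test on column a — row 1: entry -1 ≤ 0; row 2: 17/2 = 17/2; row 3: entry 0 ≤ 0; row 4: 8/1 = 8. Minimum is 8 at row 4 (c leaves); pivot element 1.
After the second pivot the z-row RHS is 24 − (-6)·8 = 72.

72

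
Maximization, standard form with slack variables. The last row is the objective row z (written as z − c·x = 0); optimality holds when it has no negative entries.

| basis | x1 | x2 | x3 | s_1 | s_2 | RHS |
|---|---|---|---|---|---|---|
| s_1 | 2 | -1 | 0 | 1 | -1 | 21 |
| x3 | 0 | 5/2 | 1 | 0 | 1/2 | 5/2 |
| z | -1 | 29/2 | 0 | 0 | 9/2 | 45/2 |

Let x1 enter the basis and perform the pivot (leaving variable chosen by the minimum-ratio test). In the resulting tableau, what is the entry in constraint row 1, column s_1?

Ratio test on column x1 — row 1: 21/2 = 21/2; row 2: entry 0 ≤ 0. Minimum is 21/2 at row 1 (s_1 leaves); pivot element 2.
Divide row 1 by 2; eliminate column x1 from the other rows.
In the new row 1, the s_1 entry is the old entry divided by the pivot: 1/2 = 1/2.

1/2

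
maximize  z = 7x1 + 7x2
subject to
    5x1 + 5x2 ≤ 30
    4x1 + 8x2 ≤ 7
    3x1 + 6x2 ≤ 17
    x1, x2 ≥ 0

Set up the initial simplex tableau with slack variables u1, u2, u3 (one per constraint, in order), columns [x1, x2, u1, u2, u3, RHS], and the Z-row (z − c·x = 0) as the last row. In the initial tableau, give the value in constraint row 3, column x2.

Constraint 3 has coefficient 6 on x2.

6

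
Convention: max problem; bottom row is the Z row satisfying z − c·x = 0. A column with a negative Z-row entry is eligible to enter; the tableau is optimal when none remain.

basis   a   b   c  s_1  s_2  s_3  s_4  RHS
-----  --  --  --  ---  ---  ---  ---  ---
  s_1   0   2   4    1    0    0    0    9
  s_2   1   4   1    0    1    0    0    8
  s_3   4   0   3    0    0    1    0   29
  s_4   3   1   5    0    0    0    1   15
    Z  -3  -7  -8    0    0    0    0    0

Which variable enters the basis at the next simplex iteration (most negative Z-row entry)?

c

Negative Z-row entries: a: -3, b: -7, c: -8.
The most negative is -8 in column c, so c enters.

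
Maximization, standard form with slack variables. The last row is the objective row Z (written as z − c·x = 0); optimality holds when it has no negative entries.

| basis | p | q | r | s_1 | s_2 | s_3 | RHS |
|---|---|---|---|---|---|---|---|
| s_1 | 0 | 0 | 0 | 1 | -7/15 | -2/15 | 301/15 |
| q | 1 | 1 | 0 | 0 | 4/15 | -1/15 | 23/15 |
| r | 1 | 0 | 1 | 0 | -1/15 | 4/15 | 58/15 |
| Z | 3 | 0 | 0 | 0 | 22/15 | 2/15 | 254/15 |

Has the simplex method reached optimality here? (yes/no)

yes

Every Z-row coefficient is ≥ 0, so the tableau is optimal.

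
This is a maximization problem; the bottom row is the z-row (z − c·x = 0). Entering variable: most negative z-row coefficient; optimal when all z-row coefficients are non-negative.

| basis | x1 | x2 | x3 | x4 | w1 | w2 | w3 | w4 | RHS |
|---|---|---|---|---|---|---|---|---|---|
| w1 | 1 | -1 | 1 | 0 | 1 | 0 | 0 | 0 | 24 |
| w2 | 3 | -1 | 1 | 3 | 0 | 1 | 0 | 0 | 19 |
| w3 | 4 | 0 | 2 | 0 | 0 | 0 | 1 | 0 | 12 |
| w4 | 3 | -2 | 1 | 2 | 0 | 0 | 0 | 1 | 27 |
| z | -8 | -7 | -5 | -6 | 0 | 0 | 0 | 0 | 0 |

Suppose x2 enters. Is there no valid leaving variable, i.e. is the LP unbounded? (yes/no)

Every constraint-row entry in column x2 is ≤ 0, so increasing x2 is unbounded.

yes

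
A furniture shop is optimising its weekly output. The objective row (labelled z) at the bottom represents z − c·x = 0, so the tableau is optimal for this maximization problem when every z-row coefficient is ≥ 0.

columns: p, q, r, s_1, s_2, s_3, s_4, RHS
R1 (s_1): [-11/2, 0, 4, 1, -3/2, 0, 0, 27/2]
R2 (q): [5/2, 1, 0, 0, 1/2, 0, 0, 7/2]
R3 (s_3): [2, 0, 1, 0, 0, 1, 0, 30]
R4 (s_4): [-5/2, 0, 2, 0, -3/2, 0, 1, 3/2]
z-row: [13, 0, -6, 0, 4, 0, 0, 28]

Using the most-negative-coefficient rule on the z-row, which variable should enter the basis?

r

Negative z-row entries: r: -6.
The most negative is -6 in column r, so r enters.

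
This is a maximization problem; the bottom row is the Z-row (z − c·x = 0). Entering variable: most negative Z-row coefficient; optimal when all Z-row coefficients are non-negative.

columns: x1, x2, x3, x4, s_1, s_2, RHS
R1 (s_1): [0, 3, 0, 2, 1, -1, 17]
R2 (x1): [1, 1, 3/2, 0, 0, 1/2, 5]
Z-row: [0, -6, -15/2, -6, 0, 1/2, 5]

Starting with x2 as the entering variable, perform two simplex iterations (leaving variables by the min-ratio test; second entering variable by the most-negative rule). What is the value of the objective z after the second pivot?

Ratio test on column x2 — row 1: 17/3 = 17/3; row 2: 5/1 = 5. Minimum is 5 at row 2 (x1 leaves); pivot element 1.
Pivot on row 2; the Z-row RHS becomes 5 − (-6)·5 = 35.
Next entering variable (most negative Z-row entry -6): x4.
Ratio test on column x4 — row 1: 2/2 = 1; row 2: entry 0 ≤ 0. Minimum is 1 at row 1 (s_1 leaves); pivot element 2.
After the second pivot the Z-row RHS is 35 − (-6)·1 = 41.

41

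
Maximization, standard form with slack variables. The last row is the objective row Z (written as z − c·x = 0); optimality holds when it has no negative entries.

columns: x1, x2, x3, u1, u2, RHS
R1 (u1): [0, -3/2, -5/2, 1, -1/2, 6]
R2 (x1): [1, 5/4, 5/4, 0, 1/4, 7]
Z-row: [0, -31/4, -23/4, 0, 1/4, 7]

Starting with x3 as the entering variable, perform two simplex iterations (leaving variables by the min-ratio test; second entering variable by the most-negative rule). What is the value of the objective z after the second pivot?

Ratio test on column x3 — row 1: entry -5/2 ≤ 0; row 2: 7/(5/4) = 28/5. Minimum is 28/5 at row 2 (x1 leaves); pivot element 5/4.
Pivot on row 2; the Z-row RHS becomes 7 − (-23/4)·(28/5) = 196/5.
Next entering variable (most negative Z-row entry -2): x2.
Ratio test on column x2 — row 1: 20/1 = 20; row 2: (28/5)/1 = 28/5. Minimum is 28/5 at row 2 (x3 leaves); pivot element 1.
After the second pivot the Z-row RHS is 196/5 − (-2)·(28/5) = 252/5.

252/5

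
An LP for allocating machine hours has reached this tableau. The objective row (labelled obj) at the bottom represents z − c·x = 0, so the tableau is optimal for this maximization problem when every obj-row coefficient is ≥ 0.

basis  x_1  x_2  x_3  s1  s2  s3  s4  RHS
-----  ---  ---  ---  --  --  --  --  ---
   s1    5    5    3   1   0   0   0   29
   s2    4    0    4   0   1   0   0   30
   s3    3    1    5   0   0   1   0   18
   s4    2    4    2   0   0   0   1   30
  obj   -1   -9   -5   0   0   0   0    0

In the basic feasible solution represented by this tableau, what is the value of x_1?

x_1 is not in the basis, so in the current basic feasible solution x_1 = 0.

0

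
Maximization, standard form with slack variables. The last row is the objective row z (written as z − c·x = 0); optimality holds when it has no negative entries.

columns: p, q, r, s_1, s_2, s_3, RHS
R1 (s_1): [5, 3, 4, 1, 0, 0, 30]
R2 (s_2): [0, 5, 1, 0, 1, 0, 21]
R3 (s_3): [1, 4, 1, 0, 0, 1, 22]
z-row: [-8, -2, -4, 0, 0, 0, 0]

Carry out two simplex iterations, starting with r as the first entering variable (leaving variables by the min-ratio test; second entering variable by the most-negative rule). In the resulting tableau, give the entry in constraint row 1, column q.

Ratio test on column r — row 1: 30/4 = 15/2; row 2: 21/1 = 21; row 3: 22/1 = 22. Minimum is 15/2 at row 1 (s_1 leaves); pivot element 4.
Divide row 1 by 4; eliminate column r from the other rows.
Second iteration: most negative z-row entry is -3 in column p, so p enters.
Ratio test on column p — row 1: (15/2)/(5/4) = 6; row 2: entry -5/4 ≤ 0; row 3: entry -1/4 ≤ 0. Minimum is 6 at row 1 (r leaves); pivot element 5/4.
Divide row 1 by 5/4; eliminate column p from the other rows.
After both pivots, the entry at constraint row 1, column q is 3/5.

3/5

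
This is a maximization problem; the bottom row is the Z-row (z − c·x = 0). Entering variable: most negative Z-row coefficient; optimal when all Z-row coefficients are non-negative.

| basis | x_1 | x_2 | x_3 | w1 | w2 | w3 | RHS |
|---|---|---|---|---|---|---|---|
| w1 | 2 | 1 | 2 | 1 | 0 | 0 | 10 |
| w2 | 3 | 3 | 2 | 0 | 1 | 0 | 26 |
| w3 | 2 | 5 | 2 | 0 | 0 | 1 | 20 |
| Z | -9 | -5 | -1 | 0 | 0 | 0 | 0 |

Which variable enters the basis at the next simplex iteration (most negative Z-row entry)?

Negative Z-row entries: x_1: -9, x_2: -5, x_3: -1.
The most negative is -9 in column x_1, so x_1 enters.

x_1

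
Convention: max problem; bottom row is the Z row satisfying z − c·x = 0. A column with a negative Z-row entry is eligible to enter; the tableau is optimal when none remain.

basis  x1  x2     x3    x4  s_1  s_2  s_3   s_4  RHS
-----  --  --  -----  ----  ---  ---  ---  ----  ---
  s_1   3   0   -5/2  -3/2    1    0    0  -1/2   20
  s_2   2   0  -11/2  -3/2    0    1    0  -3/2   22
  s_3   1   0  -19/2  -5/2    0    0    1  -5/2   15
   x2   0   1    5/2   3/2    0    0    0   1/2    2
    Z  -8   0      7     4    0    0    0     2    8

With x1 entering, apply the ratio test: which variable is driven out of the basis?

s_1

Column x1 entries and ratios — s_1: 20/3 = 20/3; s_2: 22/2 = 11; s_3: 15/1 = 15; x2: 0 ≤ 0, skip.
Smallest ratio is 20/3 in the row of s_1, so s_1 leaves.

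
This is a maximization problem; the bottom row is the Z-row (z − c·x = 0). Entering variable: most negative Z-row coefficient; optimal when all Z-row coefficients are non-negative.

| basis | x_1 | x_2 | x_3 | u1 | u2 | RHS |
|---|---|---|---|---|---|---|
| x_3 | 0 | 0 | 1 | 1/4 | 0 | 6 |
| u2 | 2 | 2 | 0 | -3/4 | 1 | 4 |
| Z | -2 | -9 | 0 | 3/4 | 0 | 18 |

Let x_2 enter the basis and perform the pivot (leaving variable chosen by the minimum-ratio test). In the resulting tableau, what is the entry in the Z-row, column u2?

Ratio test on column x_2 — row 1: entry 0 ≤ 0; row 2: 4/2 = 2. Minimum is 2 at row 2 (u2 leaves); pivot element 2.
Divide row 2 by 2; eliminate column x_2 from the other rows.
Z-row update in column u2: 0 − (-9)·(1/2) = 9/2.

9/2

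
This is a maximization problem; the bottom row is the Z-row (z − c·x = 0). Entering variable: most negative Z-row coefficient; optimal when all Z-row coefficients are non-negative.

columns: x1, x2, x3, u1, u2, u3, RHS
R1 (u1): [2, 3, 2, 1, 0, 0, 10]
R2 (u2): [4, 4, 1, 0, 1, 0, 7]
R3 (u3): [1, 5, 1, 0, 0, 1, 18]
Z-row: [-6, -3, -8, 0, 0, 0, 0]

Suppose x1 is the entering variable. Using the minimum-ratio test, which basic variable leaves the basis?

Column x1 entries and ratios — u1: 10/2 = 5; u2: 7/4 = 7/4; u3: 18/1 = 18.
Smallest ratio is 7/4 in the row of u2, so u2 leaves.

u2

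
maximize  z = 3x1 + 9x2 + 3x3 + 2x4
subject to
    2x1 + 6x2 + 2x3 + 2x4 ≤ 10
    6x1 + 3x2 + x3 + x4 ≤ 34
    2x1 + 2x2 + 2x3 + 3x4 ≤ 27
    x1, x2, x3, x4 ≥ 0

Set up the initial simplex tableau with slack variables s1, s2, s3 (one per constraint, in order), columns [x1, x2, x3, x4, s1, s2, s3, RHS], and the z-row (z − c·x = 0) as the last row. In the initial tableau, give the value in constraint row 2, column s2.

1

Slack s2 belongs to constraint 2; its column is the unit vector e_2, so the entry in row 2 is 1.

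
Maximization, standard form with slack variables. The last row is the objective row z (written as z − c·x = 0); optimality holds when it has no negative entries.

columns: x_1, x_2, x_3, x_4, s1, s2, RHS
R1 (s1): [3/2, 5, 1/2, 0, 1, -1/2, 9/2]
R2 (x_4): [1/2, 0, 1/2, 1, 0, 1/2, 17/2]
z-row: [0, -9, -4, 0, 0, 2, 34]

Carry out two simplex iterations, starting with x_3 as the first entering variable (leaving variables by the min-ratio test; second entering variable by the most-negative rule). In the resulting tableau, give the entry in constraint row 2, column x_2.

-5

Ratio test on column x_3 — row 1: (9/2)/(1/2) = 9; row 2: (17/2)/(1/2) = 17. Minimum is 9 at row 1 (s1 leaves); pivot element 1/2.
Divide row 1 by 1/2; eliminate column x_3 from the other rows.
Second iteration: most negative z-row entry is -2 in column s2, so s2 enters.
Ratio test on column s2 — row 1: entry -1 ≤ 0; row 2: 4/1 = 4. Minimum is 4 at row 2 (x_4 leaves); pivot element 1.
Divide row 2 by 1; eliminate column s2 from the other rows.
After both pivots, the entry at constraint row 2, column x_2 is -5.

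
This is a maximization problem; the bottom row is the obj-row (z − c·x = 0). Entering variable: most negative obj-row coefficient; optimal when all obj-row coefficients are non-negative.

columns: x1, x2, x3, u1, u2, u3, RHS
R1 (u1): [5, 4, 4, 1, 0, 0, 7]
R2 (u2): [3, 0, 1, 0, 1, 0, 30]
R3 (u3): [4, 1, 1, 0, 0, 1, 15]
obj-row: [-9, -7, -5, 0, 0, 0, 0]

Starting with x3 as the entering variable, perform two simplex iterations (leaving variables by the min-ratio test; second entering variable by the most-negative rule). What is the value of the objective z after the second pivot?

Ratio test on column x3 — row 1: 7/4 = 7/4; row 2: 30/1 = 30; row 3: 15/1 = 15. Minimum is 7/4 at row 1 (u1 leaves); pivot element 4.
Pivot on row 1; the obj-row RHS becomes 0 − (-5)·(7/4) = 35/4.
Next entering variable (most negative obj-row entry -11/4): x1.
Ratio test on column x1 — row 1: (7/4)/(5/4) = 7/5; row 2: (113/4)/(7/4) = 113/7; row 3: (53/4)/(11/4) = 53/11. Minimum is 7/5 at row 1 (x3 leaves); pivot element 5/4.
After the second pivot the obj-row RHS is 35/4 − (-11/4)·(7/5) = 63/5.

63/5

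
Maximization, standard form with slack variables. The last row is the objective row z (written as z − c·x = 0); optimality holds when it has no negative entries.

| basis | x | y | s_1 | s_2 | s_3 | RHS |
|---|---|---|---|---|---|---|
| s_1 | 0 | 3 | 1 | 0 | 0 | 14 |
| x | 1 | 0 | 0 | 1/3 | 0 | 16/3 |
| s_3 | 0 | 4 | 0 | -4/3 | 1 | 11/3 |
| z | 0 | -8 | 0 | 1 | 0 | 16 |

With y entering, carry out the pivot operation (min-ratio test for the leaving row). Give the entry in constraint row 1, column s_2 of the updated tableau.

Ratio test on column y — row 1: 14/3 = 14/3; row 2: entry 0 ≤ 0; row 3: (11/3)/4 = 11/12. Minimum is 11/12 at row 3 (s_3 leaves); pivot element 4.
Divide row 3 by 4; eliminate column y from the other rows.
Row 1 update in column s_2: 0 − 3·(-1/3) = 1.

1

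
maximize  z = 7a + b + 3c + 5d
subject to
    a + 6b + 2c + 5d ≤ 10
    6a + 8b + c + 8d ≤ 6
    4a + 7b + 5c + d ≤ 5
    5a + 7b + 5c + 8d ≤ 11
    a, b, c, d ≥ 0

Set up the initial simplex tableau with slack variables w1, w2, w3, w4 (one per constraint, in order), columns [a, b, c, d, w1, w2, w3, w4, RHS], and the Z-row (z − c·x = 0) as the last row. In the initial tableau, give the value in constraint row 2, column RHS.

The RHS of constraint 2 is b_2 = 6.

6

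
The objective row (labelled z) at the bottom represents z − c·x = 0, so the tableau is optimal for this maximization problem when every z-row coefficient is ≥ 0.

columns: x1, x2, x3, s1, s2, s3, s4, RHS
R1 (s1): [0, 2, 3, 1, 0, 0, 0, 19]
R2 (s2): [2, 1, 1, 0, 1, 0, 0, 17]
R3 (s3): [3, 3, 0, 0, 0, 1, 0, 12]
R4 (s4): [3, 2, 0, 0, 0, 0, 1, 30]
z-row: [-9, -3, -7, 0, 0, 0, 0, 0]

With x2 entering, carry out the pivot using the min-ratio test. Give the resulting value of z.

12

Ratio test on column x2 — row 1: 19/2 = 19/2; row 2: 17/1 = 17; row 3: 12/3 = 4; row 4: 30/2 = 15. Minimum is 4 at row 3 (s3 leaves); pivot element 3.
Pivot on row 3; the z-row RHS becomes 0 − (-3)·4 = 12.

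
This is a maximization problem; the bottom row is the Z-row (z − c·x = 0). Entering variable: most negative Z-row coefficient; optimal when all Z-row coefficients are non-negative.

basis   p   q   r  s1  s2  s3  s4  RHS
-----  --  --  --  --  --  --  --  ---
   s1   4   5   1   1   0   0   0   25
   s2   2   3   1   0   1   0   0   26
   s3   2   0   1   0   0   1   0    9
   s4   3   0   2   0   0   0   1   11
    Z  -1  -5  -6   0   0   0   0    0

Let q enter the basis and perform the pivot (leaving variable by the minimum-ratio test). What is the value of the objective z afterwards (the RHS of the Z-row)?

25

Ratio test on column q — row 1: 25/5 = 5; row 2: 26/3 = 26/3; row 3: entry 0 ≤ 0; row 4: entry 0 ≤ 0. Minimum is 5 at row 1 (s1 leaves); pivot element 5.
Pivot on row 1; the Z-row RHS becomes 0 − (-5)·5 = 25.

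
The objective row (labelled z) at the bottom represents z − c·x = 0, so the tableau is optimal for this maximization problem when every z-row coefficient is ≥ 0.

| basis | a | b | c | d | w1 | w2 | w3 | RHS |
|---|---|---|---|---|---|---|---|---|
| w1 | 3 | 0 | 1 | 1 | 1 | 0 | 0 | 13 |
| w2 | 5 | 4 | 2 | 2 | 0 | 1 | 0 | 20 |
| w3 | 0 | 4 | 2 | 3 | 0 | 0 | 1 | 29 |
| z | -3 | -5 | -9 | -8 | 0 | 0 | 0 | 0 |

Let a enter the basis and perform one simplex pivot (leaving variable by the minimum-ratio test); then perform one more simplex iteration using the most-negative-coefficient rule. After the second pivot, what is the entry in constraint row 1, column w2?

Ratio test on column a — row 1: 13/3 = 13/3; row 2: 20/5 = 4; row 3: entry 0 ≤ 0. Minimum is 4 at row 2 (w2 leaves); pivot element 5.
Divide row 2 by 5; eliminate column a from the other rows.
Second iteration: most negative z-row entry is -39/5 in column c, so c enters.
Ratio test on column c — row 1: entry -1/5 ≤ 0; row 2: 4/(2/5) = 10; row 3: 29/2 = 29/2. Minimum is 10 at row 2 (a leaves); pivot element 2/5.
Divide row 2 by 2/5; eliminate column c from the other rows.
After both pivots, the entry at constraint row 1, column w2 is -1/2.

-1/2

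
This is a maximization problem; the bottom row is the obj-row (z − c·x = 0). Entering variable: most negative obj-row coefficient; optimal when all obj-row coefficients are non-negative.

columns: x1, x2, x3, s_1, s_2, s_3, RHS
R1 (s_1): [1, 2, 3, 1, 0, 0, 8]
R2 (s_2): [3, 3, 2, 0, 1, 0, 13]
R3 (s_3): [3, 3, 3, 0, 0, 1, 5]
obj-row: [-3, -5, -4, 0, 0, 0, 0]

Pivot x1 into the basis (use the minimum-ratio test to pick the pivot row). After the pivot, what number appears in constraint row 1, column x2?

1

Ratio test on column x1 — row 1: 8/1 = 8; row 2: 13/3 = 13/3; row 3: 5/3 = 5/3. Minimum is 5/3 at row 3 (s_3 leaves); pivot element 3.
Divide row 3 by 3; eliminate column x1 from the other rows.
Row 1 update in column x2: 2 − 1·1 = 1.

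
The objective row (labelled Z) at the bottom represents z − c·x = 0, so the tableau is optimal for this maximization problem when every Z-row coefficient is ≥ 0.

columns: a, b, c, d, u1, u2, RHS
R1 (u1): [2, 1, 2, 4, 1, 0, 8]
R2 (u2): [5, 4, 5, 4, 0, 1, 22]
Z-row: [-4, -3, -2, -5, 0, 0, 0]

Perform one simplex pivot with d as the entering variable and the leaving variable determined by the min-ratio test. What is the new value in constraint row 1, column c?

Ratio test on column d — row 1: 8/4 = 2; row 2: 22/4 = 11/2. Minimum is 2 at row 1 (u1 leaves); pivot element 4.
Divide row 1 by 4; eliminate column d from the other rows.
In the new row 1, the c entry is the old entry divided by the pivot: 2/4 = 1/2.

1/2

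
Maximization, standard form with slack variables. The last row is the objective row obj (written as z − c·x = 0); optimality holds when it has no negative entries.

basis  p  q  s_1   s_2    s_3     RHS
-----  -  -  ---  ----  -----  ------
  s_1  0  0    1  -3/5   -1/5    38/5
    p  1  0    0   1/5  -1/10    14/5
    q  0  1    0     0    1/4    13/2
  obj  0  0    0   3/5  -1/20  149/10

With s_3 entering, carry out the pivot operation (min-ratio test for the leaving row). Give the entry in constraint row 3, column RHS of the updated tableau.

Ratio test on column s_3 — row 1: entry -1/5 ≤ 0; row 2: entry -1/10 ≤ 0; row 3: (13/2)/(1/4) = 26. Minimum is 26 at row 3 (q leaves); pivot element 1/4.
Divide row 3 by 1/4; eliminate column s_3 from the other rows.
In the new row 3, the RHS entry is the old entry divided by the pivot: (13/2)/(1/4) = 26.

26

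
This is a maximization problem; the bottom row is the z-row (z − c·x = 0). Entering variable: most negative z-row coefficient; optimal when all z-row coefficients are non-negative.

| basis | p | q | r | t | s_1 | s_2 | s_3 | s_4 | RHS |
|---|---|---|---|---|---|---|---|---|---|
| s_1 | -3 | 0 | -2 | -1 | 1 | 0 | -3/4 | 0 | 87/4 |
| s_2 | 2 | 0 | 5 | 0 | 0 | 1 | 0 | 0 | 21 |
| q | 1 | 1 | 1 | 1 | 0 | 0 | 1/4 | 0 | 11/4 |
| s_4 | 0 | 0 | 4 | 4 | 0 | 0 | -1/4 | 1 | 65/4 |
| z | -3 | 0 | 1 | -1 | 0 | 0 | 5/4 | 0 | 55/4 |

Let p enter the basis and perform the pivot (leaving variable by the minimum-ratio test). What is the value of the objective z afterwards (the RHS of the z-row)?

Ratio test on column p — row 1: entry -3 ≤ 0; row 2: 21/2 = 21/2; row 3: (11/4)/1 = 11/4; row 4: entry 0 ≤ 0. Minimum is 11/4 at row 3 (q leaves); pivot element 1.
Pivot on row 3; the z-row RHS becomes 55/4 − (-3)·(11/4) = 22.

22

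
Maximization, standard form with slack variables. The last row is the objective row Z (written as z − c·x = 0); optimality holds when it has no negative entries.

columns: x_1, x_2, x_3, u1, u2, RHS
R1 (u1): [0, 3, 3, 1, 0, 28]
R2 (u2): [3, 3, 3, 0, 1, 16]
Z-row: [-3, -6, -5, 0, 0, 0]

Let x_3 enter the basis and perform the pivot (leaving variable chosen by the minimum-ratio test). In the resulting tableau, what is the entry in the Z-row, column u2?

5/3

Ratio test on column x_3 — row 1: 28/3 = 28/3; row 2: 16/3 = 16/3. Minimum is 16/3 at row 2 (u2 leaves); pivot element 3.
Divide row 2 by 3; eliminate column x_3 from the other rows.
Z-row update in column u2: 0 − (-5)·(1/3) = 5/3.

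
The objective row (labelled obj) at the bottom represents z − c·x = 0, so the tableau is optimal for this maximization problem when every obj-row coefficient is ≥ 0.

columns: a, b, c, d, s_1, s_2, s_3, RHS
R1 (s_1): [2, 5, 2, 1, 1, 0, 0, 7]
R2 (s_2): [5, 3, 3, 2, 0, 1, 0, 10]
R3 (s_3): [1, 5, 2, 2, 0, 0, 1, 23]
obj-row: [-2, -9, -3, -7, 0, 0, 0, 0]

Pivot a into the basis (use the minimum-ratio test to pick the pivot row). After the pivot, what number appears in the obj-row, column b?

Ratio test on column a — row 1: 7/2 = 7/2; row 2: 10/5 = 2; row 3: 23/1 = 23. Minimum is 2 at row 2 (s_2 leaves); pivot element 5.
Divide row 2 by 5; eliminate column a from the other rows.
obj-row update in column b: -9 − (-2)·(3/5) = -39/5.

-39/5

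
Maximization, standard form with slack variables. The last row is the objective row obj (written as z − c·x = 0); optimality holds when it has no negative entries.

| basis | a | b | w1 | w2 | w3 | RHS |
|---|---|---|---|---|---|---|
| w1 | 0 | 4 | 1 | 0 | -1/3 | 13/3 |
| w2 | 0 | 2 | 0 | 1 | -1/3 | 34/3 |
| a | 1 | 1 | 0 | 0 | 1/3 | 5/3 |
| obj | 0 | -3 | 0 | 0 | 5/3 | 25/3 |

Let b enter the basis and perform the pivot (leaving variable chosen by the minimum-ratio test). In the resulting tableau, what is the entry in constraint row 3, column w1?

Ratio test on column b — row 1: (13/3)/4 = 13/12; row 2: (34/3)/2 = 17/3; row 3: (5/3)/1 = 5/3. Minimum is 13/12 at row 1 (w1 leaves); pivot element 4.
Divide row 1 by 4; eliminate column b from the other rows.
Row 3 update in column w1: 0 − 1·(1/4) = -1/4.

-1/4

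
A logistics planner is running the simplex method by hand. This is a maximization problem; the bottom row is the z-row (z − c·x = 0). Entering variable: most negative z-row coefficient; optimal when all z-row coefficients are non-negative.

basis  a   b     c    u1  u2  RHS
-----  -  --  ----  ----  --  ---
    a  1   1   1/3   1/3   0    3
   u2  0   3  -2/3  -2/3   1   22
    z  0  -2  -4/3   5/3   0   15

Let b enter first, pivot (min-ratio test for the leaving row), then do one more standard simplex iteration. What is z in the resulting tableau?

27

Ratio test on column b — row 1: 3/1 = 3; row 2: 22/3 = 22/3. Minimum is 3 at row 1 (a leaves); pivot element 1.
Pivot on row 1; the z-row RHS becomes 15 − (-2)·3 = 21.
Next entering variable (most negative z-row entry -2/3): c.
Ratio test on column c — row 1: 3/(1/3) = 9; row 2: entry -5/3 ≤ 0. Minimum is 9 at row 1 (b leaves); pivot element 1/3.
After the second pivot the z-row RHS is 21 − (-2/3)·9 = 27.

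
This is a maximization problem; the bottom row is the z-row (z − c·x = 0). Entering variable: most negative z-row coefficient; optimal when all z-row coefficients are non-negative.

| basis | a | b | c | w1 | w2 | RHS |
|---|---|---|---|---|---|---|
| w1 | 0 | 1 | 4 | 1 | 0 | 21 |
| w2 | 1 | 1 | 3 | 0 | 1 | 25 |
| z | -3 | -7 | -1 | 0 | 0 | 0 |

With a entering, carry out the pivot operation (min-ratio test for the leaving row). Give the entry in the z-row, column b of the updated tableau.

-4

Ratio test on column a — row 1: entry 0 ≤ 0; row 2: 25/1 = 25. Minimum is 25 at row 2 (w2 leaves); pivot element 1.
Divide row 2 by 1; eliminate column a from the other rows.
z-row update in column b: -7 − (-3)·1 = -4.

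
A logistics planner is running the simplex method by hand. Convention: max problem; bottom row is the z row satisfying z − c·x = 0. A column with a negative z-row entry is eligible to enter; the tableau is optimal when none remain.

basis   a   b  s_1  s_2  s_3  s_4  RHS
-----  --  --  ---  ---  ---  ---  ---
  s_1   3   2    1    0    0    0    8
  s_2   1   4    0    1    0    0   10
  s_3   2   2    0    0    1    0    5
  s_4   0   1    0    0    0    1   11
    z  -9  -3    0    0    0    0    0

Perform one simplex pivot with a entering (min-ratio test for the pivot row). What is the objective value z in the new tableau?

Ratio test on column a — row 1: 8/3 = 8/3; row 2: 10/1 = 10; row 3: 5/2 = 5/2; row 4: entry 0 ≤ 0. Minimum is 5/2 at row 3 (s_3 leaves); pivot element 2.
Pivot on row 3; the z-row RHS becomes 0 − (-9)·(5/2) = 45/2.

45/2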